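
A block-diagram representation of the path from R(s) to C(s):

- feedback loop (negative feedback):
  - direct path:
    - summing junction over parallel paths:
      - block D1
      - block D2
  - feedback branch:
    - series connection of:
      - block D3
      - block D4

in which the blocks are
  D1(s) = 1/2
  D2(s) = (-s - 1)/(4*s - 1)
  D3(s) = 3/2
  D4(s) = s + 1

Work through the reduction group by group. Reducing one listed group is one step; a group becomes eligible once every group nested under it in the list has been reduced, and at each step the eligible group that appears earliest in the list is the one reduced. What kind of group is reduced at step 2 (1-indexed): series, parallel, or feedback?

Step 1. combine D1, D2 in parallel
Step 2. multiply D3, D4 (series)
Step 3. reduce the feedback loop with forward (D1+D2) and return (D3*D4)
Step 2: series.

Hence the answer: series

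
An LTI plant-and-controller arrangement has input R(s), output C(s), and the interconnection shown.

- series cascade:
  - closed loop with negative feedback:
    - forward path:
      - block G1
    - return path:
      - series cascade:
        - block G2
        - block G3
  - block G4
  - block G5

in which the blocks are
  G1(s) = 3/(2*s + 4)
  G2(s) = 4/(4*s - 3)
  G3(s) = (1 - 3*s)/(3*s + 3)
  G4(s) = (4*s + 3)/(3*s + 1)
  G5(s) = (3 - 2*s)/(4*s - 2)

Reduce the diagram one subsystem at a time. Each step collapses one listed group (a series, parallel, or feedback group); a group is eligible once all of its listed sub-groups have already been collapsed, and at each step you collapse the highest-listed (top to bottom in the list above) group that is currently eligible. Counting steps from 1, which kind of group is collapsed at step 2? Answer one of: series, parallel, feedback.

Step 1: cascade G2, G3
Step 2: close the feedback loop around G1, (G2*G3)
Step 3: series reduction of [G1/(1+G1*(G2*G3))], G4, G5
So the answer for step 2 is feedback.

Answer: feedback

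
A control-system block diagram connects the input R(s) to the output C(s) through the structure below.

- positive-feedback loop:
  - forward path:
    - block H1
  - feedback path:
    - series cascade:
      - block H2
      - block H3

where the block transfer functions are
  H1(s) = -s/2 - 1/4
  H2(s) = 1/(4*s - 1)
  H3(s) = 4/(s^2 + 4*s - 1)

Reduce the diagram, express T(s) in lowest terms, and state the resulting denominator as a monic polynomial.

1. series reduction of H2, H3 gives 4/(4*s^3 + 15*s^2 - 8*s + 1)
2. collapse the loop (H1 forward, (H2*H3) return) gives (-8*s^4 - 34*s^3 + s^2 + 6*s - 1)/(16*s^3 + 60*s^2 - 24*s + 8)
T(s) is the step-2 result (common factors already cancelled). Leading coefficient of the denominator: 16. Divide through by 16 for the monic polynomial.

Answer: s^3 + 15*s^2/4 - 3*s/2 + 1/2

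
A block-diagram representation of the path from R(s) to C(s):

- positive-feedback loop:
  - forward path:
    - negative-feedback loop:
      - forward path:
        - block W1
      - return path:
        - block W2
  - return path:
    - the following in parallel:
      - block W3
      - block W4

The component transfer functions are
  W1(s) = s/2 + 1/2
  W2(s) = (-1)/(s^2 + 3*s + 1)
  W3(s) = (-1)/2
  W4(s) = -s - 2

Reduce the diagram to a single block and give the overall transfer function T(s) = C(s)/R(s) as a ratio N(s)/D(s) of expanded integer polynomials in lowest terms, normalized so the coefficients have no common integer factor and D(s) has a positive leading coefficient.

[1] reduce the feedback loop with forward W1 and return W2 = (s^3 + 4*s^2 + 4*s + 1)/(2*s^2 + 5*s + 1)
[2] combine W3, W4 in parallel = -s - 5/2
[3] close the feedback loop around [W1/(1+W1*W2)], (W3+W4), which is the overall transfer function T(s) = C(s)/R(s) in lowest terms

Therefore the answer is (2*s^3 + 8*s^2 + 8*s + 2)/(2*s^4 + 13*s^3 + 32*s^2 + 32*s + 7).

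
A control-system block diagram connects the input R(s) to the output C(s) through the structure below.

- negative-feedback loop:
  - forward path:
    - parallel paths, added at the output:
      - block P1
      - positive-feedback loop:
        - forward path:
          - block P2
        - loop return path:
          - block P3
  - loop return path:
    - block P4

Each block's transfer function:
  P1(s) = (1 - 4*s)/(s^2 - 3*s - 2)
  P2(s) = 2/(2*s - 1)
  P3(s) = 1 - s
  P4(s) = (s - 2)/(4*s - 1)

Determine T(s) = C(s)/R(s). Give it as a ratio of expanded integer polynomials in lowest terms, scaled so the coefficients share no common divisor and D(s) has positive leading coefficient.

Answer: (-56*s^3 + 54*s^2 - 38*s + 7)/(16*s^4 - 78*s^3 + 57*s^2 - 4*s + 8)

Working:
Step 1 - close the feedback loop around P2, P3 gives 2/(4*s - 3)
Step 2 - add P1, [P2/(1-P2*P3)] (parallel) gives (-14*s^2 + 10*s - 7)/(4*s^3 - 15*s^2 + s + 6)
Step 3 - feedback reduction of (P1+[P2/(1-P2*P3)]), P4 - this is the overall T(s), already in the required normalized form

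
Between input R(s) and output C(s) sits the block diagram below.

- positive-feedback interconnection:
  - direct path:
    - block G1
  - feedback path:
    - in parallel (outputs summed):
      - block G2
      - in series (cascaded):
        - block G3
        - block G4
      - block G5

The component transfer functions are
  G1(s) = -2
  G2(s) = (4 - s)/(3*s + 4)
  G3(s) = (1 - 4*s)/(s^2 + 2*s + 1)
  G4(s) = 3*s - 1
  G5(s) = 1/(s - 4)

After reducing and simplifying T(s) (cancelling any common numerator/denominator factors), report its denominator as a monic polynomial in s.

1. series reduction of G3, G4 gives (-12*s^2 + 7*s - 1)/(s^2 + 2*s + 1)
2. combine G2, (G3*G4), G5 in parallel gives (-37*s^4 + 126*s^3 + 142*s^2 - 117*s + 4)/(3*s^4 - 2*s^3 - 29*s^2 - 40*s - 16)
3. close the feedback loop around G1, (G2+(G3*G4)+G5) gives (6*s^4 - 4*s^3 - 58*s^2 - 80*s - 32)/(71*s^4 - 250*s^3 - 255*s^2 + 274*s + 8)
That last expression is T(s), already simplified. Scaling its denominator by 1/71 (the reciprocal of the leading coefficient) yields the monic denominator.

Hence the answer: s^4 - 250*s^3/71 - 255*s^2/71 + 274*s/71 + 8/71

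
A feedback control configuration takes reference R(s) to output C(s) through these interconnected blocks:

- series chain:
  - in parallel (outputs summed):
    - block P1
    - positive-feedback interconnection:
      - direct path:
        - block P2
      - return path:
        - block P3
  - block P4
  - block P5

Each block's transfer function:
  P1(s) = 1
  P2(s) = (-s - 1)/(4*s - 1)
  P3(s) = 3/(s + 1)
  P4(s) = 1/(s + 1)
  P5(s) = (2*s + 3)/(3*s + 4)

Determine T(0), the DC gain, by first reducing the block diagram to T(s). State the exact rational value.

Reducing step by step:

Step 1. feedback reduction of P2, P3; result (-s - 1)/(4*s + 2)
Step 2. add P1, [P2/(1-P2*P3)] (parallel); result (3*s + 1)/(4*s + 2)
Step 3. multiply (P1+[P2/(1-P2*P3)]), P4, P5 (series); result (6*s^2 + 11*s + 3)/(12*s^3 + 34*s^2 + 30*s + 8)
That last expression is T(s); at s = 0 only the constant terms survive, so T(0) = 3/8.

Answer: 3/8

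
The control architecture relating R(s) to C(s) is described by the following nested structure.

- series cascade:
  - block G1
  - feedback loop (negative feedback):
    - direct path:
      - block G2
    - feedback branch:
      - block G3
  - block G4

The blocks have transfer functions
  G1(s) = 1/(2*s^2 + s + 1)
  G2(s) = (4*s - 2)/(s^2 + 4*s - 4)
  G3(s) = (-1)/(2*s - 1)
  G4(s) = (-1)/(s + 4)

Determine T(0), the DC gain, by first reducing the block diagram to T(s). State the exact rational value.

First reduce the diagram to T(s).

(1) collapse the loop (G2 forward, G3 return), giving (4*s - 2)/(s^2 + 4*s - 6)
(2) cascade G1, [G2/(1+G2*G3)], G4, giving (2 - 4*s)/(2*s^5 + 17*s^4 + 29*s^3 - 30*s^2 - 14*s - 24)
Step 2 gives the overall T(s). Then T(0) = 2/(-24) = -1/12.

Answer: -1/12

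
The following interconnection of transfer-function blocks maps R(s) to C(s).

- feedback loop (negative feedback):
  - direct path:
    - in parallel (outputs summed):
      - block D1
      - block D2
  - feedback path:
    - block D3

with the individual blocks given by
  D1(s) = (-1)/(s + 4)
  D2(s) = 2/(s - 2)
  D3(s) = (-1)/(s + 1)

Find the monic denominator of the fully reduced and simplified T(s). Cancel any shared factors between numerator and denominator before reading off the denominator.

Answer: s^3 + 3*s^2 - 7*s - 18

Working:
Step 1. add D1, D2 (parallel) -> (s + 10)/(s^2 + 2*s - 8)
Step 2. close the feedback loop around (D1+D2), D3 -> (s^2 + 11*s + 10)/(s^3 + 3*s^2 - 7*s - 18)
The result of step 2 is T(s) in lowest terms. Its denominator already has leading coefficient 1, so it is monic as it stands.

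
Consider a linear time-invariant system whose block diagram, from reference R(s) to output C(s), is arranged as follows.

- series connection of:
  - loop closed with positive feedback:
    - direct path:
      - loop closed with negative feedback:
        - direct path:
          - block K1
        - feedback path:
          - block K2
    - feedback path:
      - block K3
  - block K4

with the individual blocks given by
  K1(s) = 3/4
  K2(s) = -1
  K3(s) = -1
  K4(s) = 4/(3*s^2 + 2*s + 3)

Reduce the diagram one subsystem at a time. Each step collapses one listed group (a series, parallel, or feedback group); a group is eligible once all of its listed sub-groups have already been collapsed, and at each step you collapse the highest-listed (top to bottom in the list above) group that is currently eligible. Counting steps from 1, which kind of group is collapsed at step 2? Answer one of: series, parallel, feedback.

[1] collapse the loop (K1 forward, K2 return)
[2] reduce the feedback loop with forward [K1/(1+K1*K2)] and return K3
[3] combine [[K1/(1+K1*K2)]/(1-[K1/(1+K1*K2)]*K3)], K4 in series
Step 2 collapses a feedback group.

Answer: feedback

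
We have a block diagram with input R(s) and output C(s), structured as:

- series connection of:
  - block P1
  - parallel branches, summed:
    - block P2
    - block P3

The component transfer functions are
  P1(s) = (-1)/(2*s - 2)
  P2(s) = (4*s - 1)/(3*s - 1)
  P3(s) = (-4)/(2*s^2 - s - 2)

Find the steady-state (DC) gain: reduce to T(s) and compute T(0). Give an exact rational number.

Step 1. add P2, P3 (parallel) -> (8*s^3 - 6*s^2 - 19*s + 6)/(6*s^3 - 5*s^2 - 5*s + 2)
Step 2. cascade P1, (P2+P3) -> (-8*s^3 + 6*s^2 + 19*s - 6)/(12*s^4 - 22*s^3 + 14*s - 4)
DC gain: substitute s = 0 into T(s) from step 2: T(0) = -6/(-4) = 3/2.

Final answer: 3/2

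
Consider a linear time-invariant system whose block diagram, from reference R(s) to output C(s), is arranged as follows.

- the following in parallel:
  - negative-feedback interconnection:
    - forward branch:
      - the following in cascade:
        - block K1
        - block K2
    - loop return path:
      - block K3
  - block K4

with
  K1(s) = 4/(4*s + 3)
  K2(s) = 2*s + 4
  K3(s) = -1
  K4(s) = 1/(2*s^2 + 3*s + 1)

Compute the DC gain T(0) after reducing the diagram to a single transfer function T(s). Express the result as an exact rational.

Step 1: reduce the series chain K1, K2 -> (8*s + 16)/(4*s + 3)
Step 2: apply the feedback formula to (K1*K2), K3 -> (-8*s - 16)/(4*s + 13)
Step 3: add [(K1*K2)/(1+(K1*K2)*K3)], K4 (parallel) -> (-16*s^3 - 56*s^2 - 52*s - 3)/(8*s^3 + 38*s^2 + 43*s + 13)
DC gain: substitute s = 0 into T(s) from step 3: T(0) = -3/13.

Final answer: -3/13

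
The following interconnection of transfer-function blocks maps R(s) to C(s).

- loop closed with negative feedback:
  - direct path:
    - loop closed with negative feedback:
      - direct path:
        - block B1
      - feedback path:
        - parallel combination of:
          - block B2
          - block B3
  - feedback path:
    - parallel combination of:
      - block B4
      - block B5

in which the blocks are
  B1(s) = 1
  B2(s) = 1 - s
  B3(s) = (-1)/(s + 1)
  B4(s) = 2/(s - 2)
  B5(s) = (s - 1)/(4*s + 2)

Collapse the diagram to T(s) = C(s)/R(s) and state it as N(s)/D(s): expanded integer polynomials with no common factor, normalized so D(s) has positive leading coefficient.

First reduce the diagram to T(s).

Step 1 - add B2, B3 (parallel) = (-s^2)/(s + 1)
Step 2 - apply the feedback formula to B1, (B2+B3) = (-s - 1)/(s^2 - s - 1)
Step 3 - reduce the parallel group B4, B5 = (s^2 + 5*s + 6)/(4*s^2 - 6*s - 4)
Step 4 - feedback reduction of [B1/(1+B1*(B2+B3))], (B4+B5): this yields T(s), and no further normalization is needed

Answer: (-4*s^3 + 2*s^2 + 10*s + 4)/(4*s^4 - 11*s^3 - 8*s^2 - s - 2)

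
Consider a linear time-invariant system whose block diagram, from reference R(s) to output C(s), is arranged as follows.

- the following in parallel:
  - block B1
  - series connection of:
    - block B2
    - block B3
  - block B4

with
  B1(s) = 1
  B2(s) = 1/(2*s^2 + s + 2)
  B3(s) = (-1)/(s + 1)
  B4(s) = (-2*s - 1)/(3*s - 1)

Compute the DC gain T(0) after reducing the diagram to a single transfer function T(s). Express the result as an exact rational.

[1] combine B2, B3 in series: (-1)/(2*s^3 + 3*s^2 + 3*s + 2)
[2] reduce the parallel group B1, (B2*B3), B4: (2*s^4 - s^3 - 3*s^2 - 7*s - 3)/(6*s^4 + 7*s^3 + 6*s^2 + 3*s - 2)
The step-2 result is T(s). Setting s = 0: T(0) = -3/(-2) = 3/2.

Final answer: 3/2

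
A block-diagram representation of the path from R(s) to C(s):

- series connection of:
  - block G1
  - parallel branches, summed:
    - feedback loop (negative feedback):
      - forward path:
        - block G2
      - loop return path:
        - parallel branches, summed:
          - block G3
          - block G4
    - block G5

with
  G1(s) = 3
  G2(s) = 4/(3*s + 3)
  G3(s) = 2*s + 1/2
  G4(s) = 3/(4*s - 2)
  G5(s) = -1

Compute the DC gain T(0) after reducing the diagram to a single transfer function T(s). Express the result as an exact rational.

[1] add G3, G4 (parallel), giving (4*s^2 - s + 1)/(2*s - 1)
[2] apply the feedback formula to G2, (G3+G4), giving (8*s - 4)/(22*s^2 - s + 1)
[3] reduce the parallel group [G2/(1+G2*(G3+G4))], G5, giving (-22*s^2 + 9*s - 5)/(22*s^2 - s + 1)
[4] series reduction of G1, ([G2/(1+G2*(G3+G4))]+G5), giving (-66*s^2 + 27*s - 15)/(22*s^2 - s + 1)
Evaluating the step-4 result (the overall T(s)) at s = 0 gives T(0) = -15/1 = -15.

Answer: -15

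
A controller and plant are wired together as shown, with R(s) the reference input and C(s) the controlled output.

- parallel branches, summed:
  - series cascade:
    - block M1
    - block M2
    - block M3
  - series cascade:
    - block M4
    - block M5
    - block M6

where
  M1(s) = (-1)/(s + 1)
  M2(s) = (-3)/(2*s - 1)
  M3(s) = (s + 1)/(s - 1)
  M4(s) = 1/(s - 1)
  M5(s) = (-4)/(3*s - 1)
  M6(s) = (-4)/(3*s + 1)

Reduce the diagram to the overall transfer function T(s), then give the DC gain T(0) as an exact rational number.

Reducing step by step:

Step 1. series reduction of M1, M2, M3 = 3/(2*s^2 - 3*s + 1)
Step 2. cascade M4, M5, M6 = 16/(9*s^3 - 9*s^2 - s + 1)
Step 3. combine (M1*M2*M3), (M4*M5*M6) in parallel = (27*s^2 + 32*s - 19)/(18*s^4 - 27*s^3 + 7*s^2 + 3*s - 1)
The step-3 result is T(s). Setting s = 0: T(0) = -19/(-1) = 19.

Answer: 19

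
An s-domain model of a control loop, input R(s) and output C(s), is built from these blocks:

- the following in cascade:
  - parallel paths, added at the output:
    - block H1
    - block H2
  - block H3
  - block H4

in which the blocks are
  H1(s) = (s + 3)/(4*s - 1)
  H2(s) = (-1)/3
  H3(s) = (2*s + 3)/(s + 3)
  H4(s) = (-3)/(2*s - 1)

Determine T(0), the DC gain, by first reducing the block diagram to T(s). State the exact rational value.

[1] sum the parallel branches H1, H2 gives (10 - s)/(12*s - 3)
[2] cascade (H1+H2), H3, H4 gives (2*s^2 - 17*s - 30)/(8*s^3 + 18*s^2 - 17*s + 3)
Evaluating the step-2 result (the overall T(s)) at s = 0 gives T(0) = -30/3 = -10.

Hence the answer: -10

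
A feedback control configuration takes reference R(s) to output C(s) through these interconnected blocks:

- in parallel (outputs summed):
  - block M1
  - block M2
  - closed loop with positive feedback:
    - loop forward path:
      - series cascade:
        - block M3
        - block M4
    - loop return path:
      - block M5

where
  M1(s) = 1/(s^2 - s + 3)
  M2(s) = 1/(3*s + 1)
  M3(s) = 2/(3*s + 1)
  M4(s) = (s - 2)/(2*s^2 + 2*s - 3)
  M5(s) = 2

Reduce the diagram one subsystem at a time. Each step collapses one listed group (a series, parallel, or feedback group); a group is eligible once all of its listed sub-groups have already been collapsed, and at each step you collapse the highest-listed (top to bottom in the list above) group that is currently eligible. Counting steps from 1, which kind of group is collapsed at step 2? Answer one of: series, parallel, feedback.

Answer: feedback

Working:
[1] cascade M3, M4
[2] reduce the feedback loop with forward (M3*M4) and return M5
[3] reduce the parallel group M1, M2, [(M3*M4)/(1-(M3*M4)*M5)]
So the answer for step 2 is feedback.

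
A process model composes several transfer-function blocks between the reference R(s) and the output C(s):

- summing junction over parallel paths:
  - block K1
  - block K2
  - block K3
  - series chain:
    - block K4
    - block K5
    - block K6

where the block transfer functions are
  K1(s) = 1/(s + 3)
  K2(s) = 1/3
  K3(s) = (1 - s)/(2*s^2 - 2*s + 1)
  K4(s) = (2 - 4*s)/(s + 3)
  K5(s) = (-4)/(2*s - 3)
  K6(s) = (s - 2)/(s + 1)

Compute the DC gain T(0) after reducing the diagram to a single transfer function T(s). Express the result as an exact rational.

Step 1 - multiply K4, K5, K6 (series) gives (16*s^2 - 40*s + 16)/(2*s^3 + 5*s^2 - 6*s - 9)
Step 2 - add K1, K2, K3, (K4*K5*K6) (parallel) gives (4*s^5 + 108*s^4 - 383*s^3 + 410*s^2 - 180*s + 3)/(12*s^5 + 18*s^4 - 60*s^3 - 3*s^2 + 36*s - 27)
Step 2 gives the overall T(s). Then T(0) = 3/(-27) = -1/9.

Hence the answer: -1/9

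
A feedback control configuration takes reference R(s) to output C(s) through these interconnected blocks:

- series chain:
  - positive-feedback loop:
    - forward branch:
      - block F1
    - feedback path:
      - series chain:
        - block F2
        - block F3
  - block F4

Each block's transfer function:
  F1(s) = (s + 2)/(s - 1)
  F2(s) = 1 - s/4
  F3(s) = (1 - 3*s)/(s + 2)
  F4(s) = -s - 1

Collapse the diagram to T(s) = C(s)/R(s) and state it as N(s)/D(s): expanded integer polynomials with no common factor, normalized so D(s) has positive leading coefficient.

Step 1. combine F2, F3 in series: (3*s^2 - 13*s + 4)/(4*s + 8)
Step 2. feedback reduction of F1, (F2*F3): (-4*s - 8)/(3*s^2 - 17*s + 8)
Step 3. combine [F1/(1-F1*(F2*F3))], F4 in series - this is the overall T(s), already in the required normalized form

Answer: (4*s^2 + 12*s + 8)/(3*s^2 - 17*s + 8)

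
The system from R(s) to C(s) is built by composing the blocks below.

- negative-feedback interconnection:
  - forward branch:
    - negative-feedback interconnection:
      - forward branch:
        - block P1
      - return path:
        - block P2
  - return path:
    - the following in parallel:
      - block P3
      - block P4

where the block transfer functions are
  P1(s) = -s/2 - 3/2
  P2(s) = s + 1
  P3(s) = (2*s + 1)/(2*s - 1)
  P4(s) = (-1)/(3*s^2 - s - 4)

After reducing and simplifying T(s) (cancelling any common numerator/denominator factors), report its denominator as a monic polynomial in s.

Step 1. close the feedback loop around P1, P2 gives (s + 3)/(s^2 + 4*s + 1)
Step 2. combine P3, P4 in parallel gives (6*s^3 + s^2 - 11*s - 3)/(6*s^3 - 5*s^2 - 7*s + 4)
Step 3. close the feedback loop around [P1/(1+P1*P2)], (P3+P4) gives (6*s^4 + 13*s^3 - 22*s^2 - 17*s + 12)/(6*s^5 + 25*s^4 - 2*s^3 - 37*s^2 - 27*s - 5)
T(s) is the step-3 result (common factors already cancelled). Leading coefficient of the denominator: 6. Divide through by 6 for the monic polynomial.

Hence the answer: s^5 + 25*s^4/6 - s^3/3 - 37*s^2/6 - 9*s/2 - 5/6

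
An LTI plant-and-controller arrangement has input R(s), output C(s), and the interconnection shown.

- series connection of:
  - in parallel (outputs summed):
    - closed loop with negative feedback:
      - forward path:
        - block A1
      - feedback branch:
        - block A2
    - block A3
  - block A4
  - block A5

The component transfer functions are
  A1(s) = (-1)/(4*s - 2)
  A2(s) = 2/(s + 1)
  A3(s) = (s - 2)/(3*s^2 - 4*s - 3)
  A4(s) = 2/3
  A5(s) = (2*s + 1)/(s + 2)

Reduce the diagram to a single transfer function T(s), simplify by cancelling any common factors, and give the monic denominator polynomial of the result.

The answer is s^5 + 7*s^4/6 - 13*s^3/3 - 9*s^2/2 + 8*s/3 + 2.

Reasoning:
[1] reduce the feedback loop with forward A1 and return A2: (-s - 1)/(4*s^2 + 2*s - 4)
[2] reduce the parallel group [A1/(1+A1*A2)], A3: (s^3 - 5*s^2 - s + 11)/(12*s^4 - 10*s^3 - 32*s^2 + 10*s + 12)
[3] series reduction of ([A1/(1+A1*A2)]+A3), A4, A5: (2*s^4 - 9*s^3 - 7*s^2 + 21*s + 11)/(18*s^5 + 21*s^4 - 78*s^3 - 81*s^2 + 48*s + 36)
No further cancellation is possible in the step-3 result, so that is T(s). Its denominator becomes monic after dividing by the leading coefficient 18.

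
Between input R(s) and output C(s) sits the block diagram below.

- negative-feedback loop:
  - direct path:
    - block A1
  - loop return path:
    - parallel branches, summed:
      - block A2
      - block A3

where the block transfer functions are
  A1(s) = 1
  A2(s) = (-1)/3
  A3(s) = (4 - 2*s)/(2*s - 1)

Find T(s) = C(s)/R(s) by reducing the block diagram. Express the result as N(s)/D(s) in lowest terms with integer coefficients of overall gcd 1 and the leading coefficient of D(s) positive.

1. sum the parallel branches A2, A3 gives (13 - 8*s)/(6*s - 3)
2. collapse the loop (A1 forward, (A2+A3) return), giving the overall T(s)

Hence the answer: (3 - 6*s)/(2*s - 10)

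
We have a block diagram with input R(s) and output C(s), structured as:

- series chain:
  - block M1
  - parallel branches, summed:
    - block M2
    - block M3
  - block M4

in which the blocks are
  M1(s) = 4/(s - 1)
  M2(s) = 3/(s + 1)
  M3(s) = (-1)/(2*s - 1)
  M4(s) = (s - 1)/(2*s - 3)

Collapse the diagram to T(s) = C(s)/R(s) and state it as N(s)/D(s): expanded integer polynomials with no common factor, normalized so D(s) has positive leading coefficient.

Step 1: combine M2, M3 in parallel; result (5*s - 4)/(2*s^2 + s - 1)
Step 2: combine M1, (M2+M3), M4 in series: this yields T(s), and no further normalization is needed

Hence the answer: (20*s - 16)/(4*s^3 - 4*s^2 - 5*s + 3)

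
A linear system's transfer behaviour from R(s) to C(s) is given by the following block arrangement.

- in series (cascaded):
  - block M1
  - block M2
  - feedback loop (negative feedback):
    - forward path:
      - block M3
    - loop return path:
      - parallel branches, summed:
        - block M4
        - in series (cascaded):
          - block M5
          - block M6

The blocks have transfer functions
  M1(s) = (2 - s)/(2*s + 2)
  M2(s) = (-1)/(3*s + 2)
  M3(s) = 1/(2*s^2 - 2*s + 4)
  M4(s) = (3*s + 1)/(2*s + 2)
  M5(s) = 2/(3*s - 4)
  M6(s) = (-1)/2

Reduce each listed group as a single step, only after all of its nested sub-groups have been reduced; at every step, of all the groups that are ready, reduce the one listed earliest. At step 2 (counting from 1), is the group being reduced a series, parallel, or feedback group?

The answer is parallel.

Reasoning:
Step 1. cascade M5, M6
Step 2. combine M4, (M5*M6) in parallel
Step 3. reduce the feedback loop with forward M3 and return (M4+(M5*M6))
Step 4. multiply M1, M2, [M3/(1+M3*(M4+(M5*M6)))] (series)
The group at step 2 is a parallel group.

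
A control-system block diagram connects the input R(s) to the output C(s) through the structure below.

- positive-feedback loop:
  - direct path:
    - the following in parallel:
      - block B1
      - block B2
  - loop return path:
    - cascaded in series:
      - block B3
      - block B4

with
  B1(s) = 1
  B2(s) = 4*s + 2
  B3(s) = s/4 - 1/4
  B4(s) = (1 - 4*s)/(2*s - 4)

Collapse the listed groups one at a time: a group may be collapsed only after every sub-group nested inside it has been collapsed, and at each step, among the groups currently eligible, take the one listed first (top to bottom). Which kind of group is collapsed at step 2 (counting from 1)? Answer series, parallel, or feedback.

Step 1: parallel reduction of B1, B2
Step 2: multiply B3, B4 (series)
Step 3: apply the feedback formula to (B1+B2), (B3*B4)
At step 2 the group reduced is series.

Hence the answer: series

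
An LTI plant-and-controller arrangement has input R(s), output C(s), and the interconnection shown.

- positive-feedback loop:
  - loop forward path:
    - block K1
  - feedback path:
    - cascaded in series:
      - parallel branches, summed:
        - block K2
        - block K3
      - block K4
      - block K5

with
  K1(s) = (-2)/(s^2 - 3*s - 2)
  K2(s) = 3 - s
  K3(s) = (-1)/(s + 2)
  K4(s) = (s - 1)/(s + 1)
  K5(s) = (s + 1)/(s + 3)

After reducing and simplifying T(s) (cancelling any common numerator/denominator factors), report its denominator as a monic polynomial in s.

Step 1 - add K2, K3 (parallel), giving (-s^2 + s + 5)/(s + 2)
Step 2 - multiply (K2+K3), K4, K5 (series), giving (-s^3 + 2*s^2 + 4*s - 5)/(s^2 + 5*s + 6)
Step 3 - apply the feedback formula to K1, ((K2+K3)*K4*K5), giving (-2*s^2 - 10*s - 12)/(s^4 - 7*s^2 - 20*s - 22)
T(s) is the step-3 result (common factors already cancelled). Leading coefficient of the denominator: 1, so no rescaling is needed.

Answer: s^4 - 7*s^2 - 20*s - 22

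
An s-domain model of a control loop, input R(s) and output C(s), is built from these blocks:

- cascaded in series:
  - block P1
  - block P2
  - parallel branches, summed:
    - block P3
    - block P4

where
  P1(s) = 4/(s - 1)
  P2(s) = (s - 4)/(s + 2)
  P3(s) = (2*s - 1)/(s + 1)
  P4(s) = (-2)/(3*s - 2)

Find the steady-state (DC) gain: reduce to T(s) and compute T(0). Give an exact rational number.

The answer is 0.

Reasoning:
(1) parallel reduction of P3, P4: (6*s^2 - 9*s)/(3*s^2 + s - 2)
(2) multiply P1, P2, (P3+P4) (series): (24*s^3 - 132*s^2 + 144*s)/(3*s^4 + 4*s^3 - 7*s^2 - 4*s + 4)
Evaluating the step-2 result (the overall T(s)) at s = 0 gives T(0) = 0/4 = 0.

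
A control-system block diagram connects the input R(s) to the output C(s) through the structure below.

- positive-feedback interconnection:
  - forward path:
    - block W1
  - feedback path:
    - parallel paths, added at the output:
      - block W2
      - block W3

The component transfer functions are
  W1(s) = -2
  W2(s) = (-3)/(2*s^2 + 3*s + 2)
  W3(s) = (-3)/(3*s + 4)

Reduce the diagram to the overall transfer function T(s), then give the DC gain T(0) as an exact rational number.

First reduce the diagram to T(s).

1. add W2, W3 (parallel) = (-6*s^2 - 18*s - 18)/(6*s^3 + 17*s^2 + 18*s + 8)
2. collapse the loop (W1 forward, (W2+W3) return) = (-12*s^3 - 34*s^2 - 36*s - 16)/(6*s^3 + 5*s^2 - 18*s - 28)
Step 2 gives the overall T(s). Then T(0) = -16/(-28) = 4/7.

Answer: 4/7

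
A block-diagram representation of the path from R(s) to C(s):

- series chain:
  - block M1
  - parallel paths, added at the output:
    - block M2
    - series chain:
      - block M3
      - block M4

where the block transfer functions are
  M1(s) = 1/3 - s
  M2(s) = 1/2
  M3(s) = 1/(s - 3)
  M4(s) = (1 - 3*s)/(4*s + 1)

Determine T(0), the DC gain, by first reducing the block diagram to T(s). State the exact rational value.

Step 1: cascade M3, M4: (1 - 3*s)/(4*s^2 - 11*s - 3)
Step 2: sum the parallel branches M2, (M3*M4): (4*s^2 - 17*s - 1)/(8*s^2 - 22*s - 6)
Step 3: series reduction of M1, (M2+(M3*M4)): (-12*s^3 + 55*s^2 - 14*s - 1)/(24*s^2 - 66*s - 18)
The step-3 result is T(s). Setting s = 0: T(0) = -1/(-18) = 1/18.

Therefore the answer is 1/18.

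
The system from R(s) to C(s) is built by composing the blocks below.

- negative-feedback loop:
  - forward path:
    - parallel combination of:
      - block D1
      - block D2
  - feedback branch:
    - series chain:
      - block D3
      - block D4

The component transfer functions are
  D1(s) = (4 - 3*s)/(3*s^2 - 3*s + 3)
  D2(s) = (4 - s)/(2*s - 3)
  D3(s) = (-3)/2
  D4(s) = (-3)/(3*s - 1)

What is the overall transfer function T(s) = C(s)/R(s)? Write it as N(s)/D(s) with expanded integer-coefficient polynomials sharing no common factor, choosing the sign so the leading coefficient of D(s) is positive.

1. combine D1, D2 in parallel, giving (-3*s^3 + 9*s^2 + 2*s)/(6*s^3 - 15*s^2 + 15*s - 9)
2. multiply D3, D4 (series), giving 9/(6*s - 2)
3. reduce the feedback loop with forward (D1+D2) and return (D3*D4), giving the overall T(s)

Final answer: (-18*s^4 + 60*s^3 - 6*s^2 - 4*s)/(36*s^4 - 129*s^3 + 201*s^2 - 66*s + 18)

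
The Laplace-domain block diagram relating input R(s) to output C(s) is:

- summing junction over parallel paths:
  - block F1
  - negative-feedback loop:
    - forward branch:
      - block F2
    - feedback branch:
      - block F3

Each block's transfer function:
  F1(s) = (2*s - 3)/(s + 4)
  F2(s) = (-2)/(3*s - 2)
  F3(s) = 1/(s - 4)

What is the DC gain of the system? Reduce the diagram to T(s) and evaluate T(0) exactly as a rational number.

Answer: 7/12

Working:
1. apply the feedback formula to F2, F3 -> (8 - 2*s)/(3*s^2 - 14*s + 6)
2. combine F1, [F2/(1+F2*F3)] in parallel -> (6*s^3 - 39*s^2 + 54*s + 14)/(3*s^3 - 2*s^2 - 50*s + 24)
Evaluating the step-2 result (the overall T(s)) at s = 0 gives T(0) = 14/24 = 7/12.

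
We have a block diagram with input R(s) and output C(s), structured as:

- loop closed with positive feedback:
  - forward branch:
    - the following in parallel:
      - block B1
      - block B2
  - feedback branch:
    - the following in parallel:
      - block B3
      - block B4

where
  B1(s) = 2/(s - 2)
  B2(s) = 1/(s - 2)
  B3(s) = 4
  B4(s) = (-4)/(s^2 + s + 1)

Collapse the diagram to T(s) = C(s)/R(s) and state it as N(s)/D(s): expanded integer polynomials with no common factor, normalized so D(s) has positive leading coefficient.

(1) combine B1, B2 in parallel, giving 3/(s - 2)
(2) parallel reduction of B3, B4, giving (4*s^2 + 4*s)/(s^2 + s + 1)
(3) close the feedback loop around (B1+B2), (B3+B4), giving the overall T(s)

Therefore the answer is (3*s^2 + 3*s + 3)/(s^3 - 13*s^2 - 13*s - 2).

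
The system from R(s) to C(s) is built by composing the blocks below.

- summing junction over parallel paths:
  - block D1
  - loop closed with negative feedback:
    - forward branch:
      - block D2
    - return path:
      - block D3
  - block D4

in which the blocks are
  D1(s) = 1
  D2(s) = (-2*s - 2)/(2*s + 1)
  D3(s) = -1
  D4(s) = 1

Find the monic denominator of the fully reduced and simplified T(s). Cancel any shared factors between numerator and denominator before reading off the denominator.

(1) collapse the loop (D2 forward, D3 return) gives (-2*s - 2)/(4*s + 3)
(2) add D1, [D2/(1+D2*D3)], D4 (parallel) gives (6*s + 4)/(4*s + 3)
Step 2 gives the fully reduced T(s), with no common factor left to cancel. The denominator's leading coefficient is 4, so divide each of its coefficients by 4 to get the monic form.

Hence the answer: s + 3/4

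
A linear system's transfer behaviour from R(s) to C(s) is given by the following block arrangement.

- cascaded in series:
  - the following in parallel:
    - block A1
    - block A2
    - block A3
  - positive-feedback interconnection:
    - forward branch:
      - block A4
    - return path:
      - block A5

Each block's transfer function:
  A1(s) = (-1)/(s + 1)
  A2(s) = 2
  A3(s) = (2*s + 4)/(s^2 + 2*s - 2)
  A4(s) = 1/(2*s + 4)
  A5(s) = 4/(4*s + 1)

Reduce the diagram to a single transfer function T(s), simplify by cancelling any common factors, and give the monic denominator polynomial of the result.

First reduce the diagram to T(s).

Step 1. add A1, A2, A3 (parallel) gives (2*s^3 + 7*s^2 + 4*s + 2)/(s^3 + 3*s^2 - 2)
Step 2. feedback reduction of A4, A5 gives (4*s + 1)/(8*s^2 + 18*s)
Step 3. reduce the series chain (A1+A2+A3), [A4/(1-A4*A5)] gives (8*s^4 + 30*s^3 + 23*s^2 + 12*s + 2)/(8*s^5 + 42*s^4 + 54*s^3 - 16*s^2 - 36*s)
No further cancellation is possible in the step-3 result, so that is T(s). Its denominator becomes monic after dividing by the leading coefficient 8.

Answer: s^5 + 21*s^4/4 + 27*s^3/4 - 2*s^2 - 9*s/2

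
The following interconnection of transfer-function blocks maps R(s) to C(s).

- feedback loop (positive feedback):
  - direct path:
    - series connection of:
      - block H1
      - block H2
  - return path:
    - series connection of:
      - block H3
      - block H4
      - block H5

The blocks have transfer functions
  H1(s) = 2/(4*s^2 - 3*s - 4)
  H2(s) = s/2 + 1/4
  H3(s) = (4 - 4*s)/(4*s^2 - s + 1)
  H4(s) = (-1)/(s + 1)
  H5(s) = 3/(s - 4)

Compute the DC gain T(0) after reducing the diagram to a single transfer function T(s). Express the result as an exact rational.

(1) reduce the series chain H1, H2, giving (2*s + 1)/(8*s^2 - 6*s - 8)
(2) combine H3, H4, H5 in series, giving (12*s - 12)/(4*s^4 - 13*s^3 - 12*s^2 + s - 4)
(3) feedback reduction of (H1*H2), (H3*H4*H5), giving (8*s^5 - 22*s^4 - 37*s^3 - 10*s^2 - 7*s - 4)/(32*s^6 - 128*s^5 - 50*s^4 + 184*s^3 + 34*s^2 + 28*s + 44)
That last expression is T(s); at s = 0 only the constant terms survive, so T(0) = -4/44 = -1/11.

Hence the answer: -1/11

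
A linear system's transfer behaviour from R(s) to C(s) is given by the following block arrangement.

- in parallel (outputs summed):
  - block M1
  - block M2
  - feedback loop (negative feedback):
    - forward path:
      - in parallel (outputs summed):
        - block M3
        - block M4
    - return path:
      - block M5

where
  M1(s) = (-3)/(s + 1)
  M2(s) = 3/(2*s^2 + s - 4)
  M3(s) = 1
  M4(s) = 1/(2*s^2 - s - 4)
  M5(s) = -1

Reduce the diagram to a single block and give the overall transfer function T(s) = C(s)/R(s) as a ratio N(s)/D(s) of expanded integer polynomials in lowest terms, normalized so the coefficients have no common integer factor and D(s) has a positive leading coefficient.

1. add M3, M4 (parallel) gives (2*s^2 - s - 3)/(2*s^2 - s - 4)
2. apply the feedback formula to (M3+M4), M5 gives -2*s^2 + s + 3
3. combine M1, M2, [(M3+M4)/(1+(M3+M4)*M5)] in parallel: this yields T(s), and no further normalization is needed

Answer: (-4*s^5 - 4*s^4 + 15*s^3 + 8*s^2 - 13*s + 3)/(2*s^3 + 3*s^2 - 3*s - 4)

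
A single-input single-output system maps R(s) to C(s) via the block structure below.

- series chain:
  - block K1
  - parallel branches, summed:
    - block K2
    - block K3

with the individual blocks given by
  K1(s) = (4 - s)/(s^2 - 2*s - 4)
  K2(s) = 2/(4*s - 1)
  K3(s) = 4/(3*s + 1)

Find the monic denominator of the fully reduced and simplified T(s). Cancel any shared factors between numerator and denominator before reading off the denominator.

[1] sum the parallel branches K2, K3 -> (22*s - 2)/(12*s^2 + s - 1)
[2] series reduction of K1, (K2+K3) -> (-22*s^2 + 90*s - 8)/(12*s^4 - 23*s^3 - 51*s^2 - 2*s + 4)
Step 2 gives the fully reduced T(s), with no common factor left to cancel. The denominator's leading coefficient is 12, so divide each of its coefficients by 12 to get the monic form.

Final answer: s^4 - 23*s^3/12 - 17*s^2/4 - s/6 + 1/3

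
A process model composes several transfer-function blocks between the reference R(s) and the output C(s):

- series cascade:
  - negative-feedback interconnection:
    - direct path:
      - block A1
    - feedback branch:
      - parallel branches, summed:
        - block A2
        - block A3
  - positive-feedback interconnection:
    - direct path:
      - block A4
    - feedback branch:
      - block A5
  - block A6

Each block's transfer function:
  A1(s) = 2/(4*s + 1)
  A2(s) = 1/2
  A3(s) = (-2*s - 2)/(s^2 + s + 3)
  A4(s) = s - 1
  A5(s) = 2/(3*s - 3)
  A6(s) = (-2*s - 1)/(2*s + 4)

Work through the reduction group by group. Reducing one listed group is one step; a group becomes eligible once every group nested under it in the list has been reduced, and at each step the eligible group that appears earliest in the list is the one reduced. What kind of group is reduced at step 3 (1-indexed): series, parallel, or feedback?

[1] reduce the parallel group A2, A3
[2] feedback reduction of A1, (A2+A3)
[3] apply the feedback formula to A4, A5
[4] multiply [A1/(1+A1*(A2+A3))], [A4/(1-A4*A5)], A6 (series)
The group at step 3 is a feedback group.

Final answer: feedback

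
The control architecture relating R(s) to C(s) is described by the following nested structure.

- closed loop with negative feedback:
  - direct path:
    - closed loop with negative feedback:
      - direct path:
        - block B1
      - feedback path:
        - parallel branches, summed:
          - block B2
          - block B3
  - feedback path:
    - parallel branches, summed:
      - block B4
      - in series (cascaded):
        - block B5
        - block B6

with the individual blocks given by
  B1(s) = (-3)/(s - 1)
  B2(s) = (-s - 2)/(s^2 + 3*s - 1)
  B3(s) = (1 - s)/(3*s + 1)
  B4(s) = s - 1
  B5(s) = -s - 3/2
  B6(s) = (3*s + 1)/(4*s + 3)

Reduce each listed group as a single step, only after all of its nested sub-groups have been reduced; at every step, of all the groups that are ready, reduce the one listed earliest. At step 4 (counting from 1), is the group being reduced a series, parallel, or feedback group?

The answer is parallel.

Reasoning:
Step 1 - combine B2, B3 in parallel
Step 2 - collapse the loop (B1 forward, (B2+B3) return)
Step 3 - cascade B5, B6
Step 4 - combine B4, (B5*B6) in parallel
Step 5 - close the feedback loop around [B1/(1+B1*(B2+B3))], (B4+(B5*B6))
Step 4 collapses a parallel group.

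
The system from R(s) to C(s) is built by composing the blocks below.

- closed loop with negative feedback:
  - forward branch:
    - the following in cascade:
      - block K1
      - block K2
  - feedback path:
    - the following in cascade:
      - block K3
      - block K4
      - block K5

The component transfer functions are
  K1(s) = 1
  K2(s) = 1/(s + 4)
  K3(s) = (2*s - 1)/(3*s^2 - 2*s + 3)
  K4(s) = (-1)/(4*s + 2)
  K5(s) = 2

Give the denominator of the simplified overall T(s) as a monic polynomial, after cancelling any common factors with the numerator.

The answer is s^4 + 23*s^3/6 + 17*s/6 + 13/6.

Reasoning:
Step 1. series reduction of K1, K2, giving 1/(s + 4)
Step 2. cascade K3, K4, K5, giving (1 - 2*s)/(6*s^3 - s^2 + 4*s + 3)
Step 3. collapse the loop ((K1*K2) forward, (K3*K4*K5) return), giving (6*s^3 - s^2 + 4*s + 3)/(6*s^4 + 23*s^3 + 17*s + 13)
T(s) is the step-3 result (common factors already cancelled). Leading coefficient of the denominator: 6. Divide through by 6 for the monic polynomial.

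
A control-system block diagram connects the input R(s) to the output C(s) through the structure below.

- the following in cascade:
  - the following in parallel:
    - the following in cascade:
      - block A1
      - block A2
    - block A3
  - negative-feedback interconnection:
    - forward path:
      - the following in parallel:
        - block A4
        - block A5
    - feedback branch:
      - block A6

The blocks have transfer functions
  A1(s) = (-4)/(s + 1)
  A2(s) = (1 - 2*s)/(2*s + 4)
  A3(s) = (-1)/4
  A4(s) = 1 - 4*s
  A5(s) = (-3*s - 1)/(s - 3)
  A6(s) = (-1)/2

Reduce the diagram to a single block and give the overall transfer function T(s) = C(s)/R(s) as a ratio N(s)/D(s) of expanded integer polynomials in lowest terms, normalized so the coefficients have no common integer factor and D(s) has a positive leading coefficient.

Step 1: multiply A1, A2 (series) = (4*s - 2)/(s^2 + 3*s + 2)
Step 2: add (A1*A2), A3 (parallel) = (-s^2 + 13*s - 10)/(4*s^2 + 12*s + 8)
Step 3: reduce the parallel group A4, A5 = (-4*s^2 + 10*s - 4)/(s - 3)
Step 4: apply the feedback formula to (A4+A5), A6 = (-4*s^2 + 10*s - 4)/(2*s^2 - 4*s - 1)
Step 5: series reduction of ((A1*A2)+A3), [(A4+A5)/(1+(A4+A5)*A6)] - this is the overall T(s), already in the required normalized form

Therefore the answer is (2*s^4 - 31*s^3 + 87*s^2 - 76*s + 20)/(4*s^4 + 4*s^3 - 18*s^2 - 22*s - 4).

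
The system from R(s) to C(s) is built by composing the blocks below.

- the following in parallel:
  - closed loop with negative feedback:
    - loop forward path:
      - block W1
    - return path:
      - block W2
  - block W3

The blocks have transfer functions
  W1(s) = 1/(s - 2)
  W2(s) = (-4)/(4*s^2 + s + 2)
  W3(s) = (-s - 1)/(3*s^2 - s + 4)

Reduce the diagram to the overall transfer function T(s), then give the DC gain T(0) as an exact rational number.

(1) apply the feedback formula to W1, W2; result (4*s^2 + s + 2)/(4*s^3 - 7*s^2 - 8)
(2) sum the parallel branches [W1/(1+W1*W2)], W3; result (8*s^4 + 2*s^3 + 28*s^2 + 10*s + 16)/(12*s^5 - 25*s^4 + 23*s^3 - 52*s^2 + 8*s - 32)
That last expression is T(s); at s = 0 only the constant terms survive, so T(0) = 16/(-32) = -1/2.

Answer: -1/2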